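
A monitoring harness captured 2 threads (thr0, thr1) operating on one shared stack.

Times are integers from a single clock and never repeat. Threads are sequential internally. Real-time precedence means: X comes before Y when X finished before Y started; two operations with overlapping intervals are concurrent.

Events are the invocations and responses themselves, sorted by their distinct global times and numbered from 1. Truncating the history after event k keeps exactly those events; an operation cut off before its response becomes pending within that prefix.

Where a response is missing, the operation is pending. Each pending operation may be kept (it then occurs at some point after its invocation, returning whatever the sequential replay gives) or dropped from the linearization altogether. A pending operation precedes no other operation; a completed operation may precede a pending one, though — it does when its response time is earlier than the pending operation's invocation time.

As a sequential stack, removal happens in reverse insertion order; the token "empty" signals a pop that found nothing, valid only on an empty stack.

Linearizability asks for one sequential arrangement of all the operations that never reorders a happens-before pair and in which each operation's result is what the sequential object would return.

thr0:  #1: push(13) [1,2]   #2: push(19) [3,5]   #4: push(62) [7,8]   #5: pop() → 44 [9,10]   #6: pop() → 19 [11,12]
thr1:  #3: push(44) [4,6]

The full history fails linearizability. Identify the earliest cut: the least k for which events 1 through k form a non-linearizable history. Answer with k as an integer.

10

events 1..9 are still linearizable — one witness is #1, #2, #3, #4:
1. #1 push(13), leaving stack <13>
2. #2 push(19), leaving stack <13,19>
3. #3 push(44), leaving stack <13,19,44>
4. #4 push(62), leaving stack <13,19,44,62>
event 10 — #5's response, time 10 — after it, nothing linearizes
sample order #1, #2, #3, #4, #5 stalls at step 5 — #5 pop() → 44 has no legal effect
sample order #1, #3, #2, #4, #5 stalls at step 5 — #5 pop() → 44 has no legal effect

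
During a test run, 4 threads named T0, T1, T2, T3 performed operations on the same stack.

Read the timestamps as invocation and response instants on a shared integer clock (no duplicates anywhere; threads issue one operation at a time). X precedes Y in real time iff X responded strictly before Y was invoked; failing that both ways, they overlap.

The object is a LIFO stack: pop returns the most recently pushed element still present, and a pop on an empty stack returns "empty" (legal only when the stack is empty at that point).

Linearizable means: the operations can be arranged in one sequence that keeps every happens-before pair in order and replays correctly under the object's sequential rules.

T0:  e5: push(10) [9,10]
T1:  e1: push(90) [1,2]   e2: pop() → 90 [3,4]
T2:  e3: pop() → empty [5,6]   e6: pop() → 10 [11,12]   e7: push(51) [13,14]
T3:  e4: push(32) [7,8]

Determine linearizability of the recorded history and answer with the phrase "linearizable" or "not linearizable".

witness order: e1, e2, e3, e4, e5, e6, e7
after step 1 (e1 push(90)): stack <90>
after step 2 (e2 pop() → 90): stack <>
after step 3 (e3 pop() → empty): stack <>
after step 4 (e4 push(32)): stack <32>
after step 5 (e5 push(10)): stack <32,10>
after step 6 (e6 pop() → 10): stack <32>
after step 7 (e7 push(51)): stack <32,51>

linearizable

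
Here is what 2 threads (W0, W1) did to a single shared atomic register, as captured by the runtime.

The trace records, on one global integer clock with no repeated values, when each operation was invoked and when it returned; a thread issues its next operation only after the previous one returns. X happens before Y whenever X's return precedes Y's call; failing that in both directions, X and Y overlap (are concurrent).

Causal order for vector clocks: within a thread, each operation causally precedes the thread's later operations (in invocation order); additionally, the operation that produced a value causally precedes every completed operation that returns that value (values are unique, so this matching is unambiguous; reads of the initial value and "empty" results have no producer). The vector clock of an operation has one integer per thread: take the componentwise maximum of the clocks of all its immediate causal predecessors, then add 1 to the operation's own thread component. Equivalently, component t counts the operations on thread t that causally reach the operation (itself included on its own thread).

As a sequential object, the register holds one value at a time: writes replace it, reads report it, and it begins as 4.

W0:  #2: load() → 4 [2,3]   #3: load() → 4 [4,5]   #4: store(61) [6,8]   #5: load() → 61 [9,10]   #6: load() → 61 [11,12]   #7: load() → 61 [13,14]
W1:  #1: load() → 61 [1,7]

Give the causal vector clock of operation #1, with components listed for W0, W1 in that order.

no predecessors for #2 (invoked 2): W0 increments from zero → (1, 0)
merge at #3 (invoked 4): VC(#2)=(1, 0), own-thread bump on W0 → (2, 0)
merge at #4 (invoked 6): VC(#3)=(2, 0), own-thread bump on W0 → (3, 0)
merge at #1 (invoked 1): VC(#4)=(3, 0), own-thread bump on W1 → (3, 1)
merge at #5 (invoked 9): VC(#4)=(3, 0), own-thread bump on W0 → (4, 0)
merge at #6 (invoked 11): VC(#4)=(3, 0), VC(#5)=(4, 0), own-thread bump on W0 → (5, 0)
merge at #7 (invoked 13): VC(#4)=(3, 0), VC(#6)=(5, 0), own-thread bump on W0 → (6, 0)
target: VC(#1) = (3, 1)

(3, 1)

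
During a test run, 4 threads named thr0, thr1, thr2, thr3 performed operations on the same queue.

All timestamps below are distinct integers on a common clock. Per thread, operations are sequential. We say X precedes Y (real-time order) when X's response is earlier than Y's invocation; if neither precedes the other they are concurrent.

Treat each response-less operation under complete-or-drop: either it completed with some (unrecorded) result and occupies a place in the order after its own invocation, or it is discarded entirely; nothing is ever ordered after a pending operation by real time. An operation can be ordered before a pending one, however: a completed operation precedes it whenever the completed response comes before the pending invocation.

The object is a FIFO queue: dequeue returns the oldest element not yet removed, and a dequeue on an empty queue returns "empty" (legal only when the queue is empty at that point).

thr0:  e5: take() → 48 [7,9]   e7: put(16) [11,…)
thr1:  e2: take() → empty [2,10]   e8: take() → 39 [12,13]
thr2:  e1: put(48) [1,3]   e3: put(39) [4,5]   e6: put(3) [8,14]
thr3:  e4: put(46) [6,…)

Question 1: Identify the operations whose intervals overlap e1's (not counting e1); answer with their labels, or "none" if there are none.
Answer: e2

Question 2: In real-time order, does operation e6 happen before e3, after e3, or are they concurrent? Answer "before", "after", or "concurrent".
Answer: after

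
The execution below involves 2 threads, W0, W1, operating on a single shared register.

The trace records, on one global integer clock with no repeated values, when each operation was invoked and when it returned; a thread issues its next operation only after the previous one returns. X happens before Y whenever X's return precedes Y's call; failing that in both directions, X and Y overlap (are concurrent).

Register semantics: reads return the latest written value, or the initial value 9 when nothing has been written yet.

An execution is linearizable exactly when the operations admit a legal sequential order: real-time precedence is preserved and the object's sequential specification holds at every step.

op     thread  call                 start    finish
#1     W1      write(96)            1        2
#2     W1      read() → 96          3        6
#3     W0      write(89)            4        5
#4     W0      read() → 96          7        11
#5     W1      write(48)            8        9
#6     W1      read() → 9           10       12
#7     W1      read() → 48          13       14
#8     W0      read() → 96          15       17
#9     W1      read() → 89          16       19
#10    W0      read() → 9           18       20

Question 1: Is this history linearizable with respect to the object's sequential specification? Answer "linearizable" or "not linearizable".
not linearizable

the violation lands at event 11, #4's response at time 11: events 1..10 linearize, events 1..11 do not
every one of the 4 real-time-consistent orders over 5 completed register ops fails the sequential spec
no escape via the 1 pending operation (#6): every completion choice fails
sample order #1, #2, #3, #4, #5 (pending dropped) stalls at step 4 — #4 read() → 96 has no legal effect
sample order #1, #2, #3, #5, #4 (pending dropped) stalls at step 5 — #4 read() → 96 has no legal effect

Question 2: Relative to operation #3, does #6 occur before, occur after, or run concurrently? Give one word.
Answer: after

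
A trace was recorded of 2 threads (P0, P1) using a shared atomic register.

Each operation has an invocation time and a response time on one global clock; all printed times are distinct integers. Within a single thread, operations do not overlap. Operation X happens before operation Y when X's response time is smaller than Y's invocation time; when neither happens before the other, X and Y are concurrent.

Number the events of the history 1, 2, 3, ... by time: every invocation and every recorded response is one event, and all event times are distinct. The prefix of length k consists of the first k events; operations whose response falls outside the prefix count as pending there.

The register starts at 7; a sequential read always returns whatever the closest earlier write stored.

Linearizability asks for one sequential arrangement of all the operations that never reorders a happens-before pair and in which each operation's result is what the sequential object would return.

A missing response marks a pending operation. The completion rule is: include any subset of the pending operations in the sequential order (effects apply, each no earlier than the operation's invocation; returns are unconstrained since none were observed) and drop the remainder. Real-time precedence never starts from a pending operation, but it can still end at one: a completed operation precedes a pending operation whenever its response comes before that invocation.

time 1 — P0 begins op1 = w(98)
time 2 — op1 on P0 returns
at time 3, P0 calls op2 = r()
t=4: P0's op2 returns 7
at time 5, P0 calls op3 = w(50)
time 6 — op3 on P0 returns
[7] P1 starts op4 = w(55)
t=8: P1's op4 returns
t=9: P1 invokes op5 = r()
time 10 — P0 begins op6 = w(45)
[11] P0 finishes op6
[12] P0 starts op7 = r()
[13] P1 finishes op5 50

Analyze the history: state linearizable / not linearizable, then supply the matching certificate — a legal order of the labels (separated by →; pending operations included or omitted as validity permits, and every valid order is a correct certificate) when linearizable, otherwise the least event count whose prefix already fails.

not linearizable — minimal violating prefix: 4 events

prefix check: 1..3 passes, 1..4 fails once op2's time-4 response joins
exactly one order of the 2 completed ops respects real time; the atomic register replay fails
for example op1, op2 fails at step 2: op2 r() → 7 is not legal there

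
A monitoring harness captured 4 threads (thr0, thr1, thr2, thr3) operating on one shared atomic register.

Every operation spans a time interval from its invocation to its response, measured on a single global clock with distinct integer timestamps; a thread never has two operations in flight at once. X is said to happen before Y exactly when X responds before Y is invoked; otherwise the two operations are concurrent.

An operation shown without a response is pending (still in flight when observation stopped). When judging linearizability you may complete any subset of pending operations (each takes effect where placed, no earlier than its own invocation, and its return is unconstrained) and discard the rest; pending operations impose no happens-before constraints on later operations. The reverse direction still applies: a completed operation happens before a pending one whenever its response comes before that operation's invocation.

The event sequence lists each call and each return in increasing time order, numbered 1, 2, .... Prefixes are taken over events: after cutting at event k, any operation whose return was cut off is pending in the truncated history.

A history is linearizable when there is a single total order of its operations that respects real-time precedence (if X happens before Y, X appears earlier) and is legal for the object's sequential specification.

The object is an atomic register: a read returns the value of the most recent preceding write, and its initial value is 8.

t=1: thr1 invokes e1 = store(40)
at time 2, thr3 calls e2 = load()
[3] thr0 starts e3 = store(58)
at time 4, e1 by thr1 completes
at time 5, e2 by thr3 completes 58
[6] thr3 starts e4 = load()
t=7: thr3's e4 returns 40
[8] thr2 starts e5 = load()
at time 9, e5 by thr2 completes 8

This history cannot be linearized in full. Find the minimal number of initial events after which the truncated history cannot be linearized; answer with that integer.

events 1..8 are linearizable, e.g. via e3, e2, e1, e4:
1. e3 store(58) (pending, included), leaving value 58
2. e2 load() → 58, leaving value 58
3. e1 store(40), leaving value 40
4. e4 load() → 40, leaving value 40
include event 9 — e5 responding at 9 — and every candidate order breaks
include/drop combinations of the 1 pending operation (e3) were all tried; none helps
e.g. e1, e2, e4, e5 (pending dropped): illegal at step 2, since e2 load() → 58 cannot apply there
e.g. e2, e1, e4, e5 (pending dropped): illegal at step 1, since e2 load() → 58 cannot apply there

9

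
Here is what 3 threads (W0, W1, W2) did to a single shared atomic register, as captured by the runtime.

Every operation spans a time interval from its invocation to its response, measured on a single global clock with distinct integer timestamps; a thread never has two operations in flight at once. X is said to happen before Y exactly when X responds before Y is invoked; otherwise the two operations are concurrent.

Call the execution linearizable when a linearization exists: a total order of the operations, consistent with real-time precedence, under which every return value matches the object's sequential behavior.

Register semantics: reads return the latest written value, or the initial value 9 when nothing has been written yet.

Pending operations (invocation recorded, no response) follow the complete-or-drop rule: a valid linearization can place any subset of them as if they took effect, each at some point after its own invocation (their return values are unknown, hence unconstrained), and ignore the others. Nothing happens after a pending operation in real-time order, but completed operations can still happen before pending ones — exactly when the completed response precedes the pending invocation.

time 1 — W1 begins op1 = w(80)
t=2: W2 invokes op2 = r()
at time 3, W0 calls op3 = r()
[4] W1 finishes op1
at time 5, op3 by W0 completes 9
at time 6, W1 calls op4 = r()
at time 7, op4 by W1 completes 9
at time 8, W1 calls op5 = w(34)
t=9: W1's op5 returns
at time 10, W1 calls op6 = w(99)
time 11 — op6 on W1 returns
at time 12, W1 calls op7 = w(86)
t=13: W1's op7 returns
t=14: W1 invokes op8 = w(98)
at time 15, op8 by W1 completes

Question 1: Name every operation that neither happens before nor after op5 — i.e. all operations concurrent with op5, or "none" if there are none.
op2

op5 spans [8,9]: anything still running between times 8 and 9 counts as concurrent
op1 [1,4]: before
op2 [2,…): concurrent
op3 [3,5]: before
op4 [6,7]: before
op6 [10,11]: after
op7 [12,13]: after
op8 [14,15]: after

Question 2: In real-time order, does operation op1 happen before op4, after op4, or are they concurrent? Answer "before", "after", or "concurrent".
before

op1 spans [1,4], op4 spans [6,7]
resp(op1)=4 < inv(op4)=6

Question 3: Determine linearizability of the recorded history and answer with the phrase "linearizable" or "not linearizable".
not linearizable

already the first 7 events (up to op4's response at time 7) admit no linearization; the first 6 still do
checked exhaustively: 2 real-time-consistent orders of 3 completed operations, zero legal atomic register replays
every completion of the 1 pending operation (op2) was checked; none linearizes
for example op1, op3, op4 (pending dropped) fails at step 2: op3 r() → 9 is not legal there
for example op3, op1, op4 (pending dropped) fails at step 3: op4 r() → 9 is not legal there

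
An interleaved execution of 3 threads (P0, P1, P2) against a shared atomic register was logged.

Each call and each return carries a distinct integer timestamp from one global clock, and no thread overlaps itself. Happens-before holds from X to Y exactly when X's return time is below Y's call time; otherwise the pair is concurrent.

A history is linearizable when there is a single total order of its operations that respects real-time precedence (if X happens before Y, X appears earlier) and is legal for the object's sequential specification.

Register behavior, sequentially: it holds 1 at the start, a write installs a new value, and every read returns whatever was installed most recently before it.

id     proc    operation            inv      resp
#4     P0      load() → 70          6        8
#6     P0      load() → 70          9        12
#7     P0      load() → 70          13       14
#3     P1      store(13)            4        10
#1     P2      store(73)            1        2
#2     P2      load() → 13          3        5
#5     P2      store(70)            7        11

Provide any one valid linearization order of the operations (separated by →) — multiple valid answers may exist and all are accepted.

step 1: #1 store(73) — value 73
step 2: #3 store(13) — value 13
step 3: #2 load() → 13 — value 13
step 4: #5 store(70) — value 70
step 5: #4 load() → 70 — value 70
step 6: #6 load() → 70 — value 70
step 7: #7 load() → 70 — value 70

#1 → #3 → #2 → #5 → #4 → #6 → #7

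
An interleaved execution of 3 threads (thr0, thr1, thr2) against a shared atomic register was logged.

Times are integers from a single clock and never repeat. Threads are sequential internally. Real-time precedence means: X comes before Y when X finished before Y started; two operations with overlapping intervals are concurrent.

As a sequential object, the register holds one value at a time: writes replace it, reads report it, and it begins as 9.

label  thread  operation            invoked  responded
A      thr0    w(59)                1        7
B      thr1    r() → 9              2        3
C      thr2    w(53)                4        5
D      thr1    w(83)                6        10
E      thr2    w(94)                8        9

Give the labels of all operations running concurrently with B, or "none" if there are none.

A

B runs from 2 to 3; window-overlapping ops are concurrent
A [1,7]: concurrent
C [4,5]: after
D [6,10]: after
E [8,9]: after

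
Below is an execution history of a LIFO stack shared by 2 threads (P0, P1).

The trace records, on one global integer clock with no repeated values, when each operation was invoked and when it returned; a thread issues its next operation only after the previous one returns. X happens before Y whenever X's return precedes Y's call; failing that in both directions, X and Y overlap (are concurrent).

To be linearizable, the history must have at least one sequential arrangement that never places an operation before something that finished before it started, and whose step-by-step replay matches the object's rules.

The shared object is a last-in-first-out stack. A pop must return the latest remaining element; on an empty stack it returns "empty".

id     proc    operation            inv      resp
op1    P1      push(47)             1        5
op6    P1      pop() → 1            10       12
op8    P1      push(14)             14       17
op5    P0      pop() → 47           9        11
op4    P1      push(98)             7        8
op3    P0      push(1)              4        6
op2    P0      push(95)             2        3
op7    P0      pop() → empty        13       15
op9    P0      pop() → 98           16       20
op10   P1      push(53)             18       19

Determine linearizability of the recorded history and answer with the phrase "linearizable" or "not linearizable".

not linearizable

prefix check: 1..11 passes, 1..12 fails once op6's time-12 response joins
all 6 real-time-respecting orders fail — 6 completed LIFO stack operations, no legal replay
e.g. op1, op2, op3, op4, op5, op6: illegal at step 5, since op5 pop() → 47 cannot apply there
e.g. op1, op2, op3, op4, op6, op5: illegal at step 5, since op6 pop() → 1 cannot apply there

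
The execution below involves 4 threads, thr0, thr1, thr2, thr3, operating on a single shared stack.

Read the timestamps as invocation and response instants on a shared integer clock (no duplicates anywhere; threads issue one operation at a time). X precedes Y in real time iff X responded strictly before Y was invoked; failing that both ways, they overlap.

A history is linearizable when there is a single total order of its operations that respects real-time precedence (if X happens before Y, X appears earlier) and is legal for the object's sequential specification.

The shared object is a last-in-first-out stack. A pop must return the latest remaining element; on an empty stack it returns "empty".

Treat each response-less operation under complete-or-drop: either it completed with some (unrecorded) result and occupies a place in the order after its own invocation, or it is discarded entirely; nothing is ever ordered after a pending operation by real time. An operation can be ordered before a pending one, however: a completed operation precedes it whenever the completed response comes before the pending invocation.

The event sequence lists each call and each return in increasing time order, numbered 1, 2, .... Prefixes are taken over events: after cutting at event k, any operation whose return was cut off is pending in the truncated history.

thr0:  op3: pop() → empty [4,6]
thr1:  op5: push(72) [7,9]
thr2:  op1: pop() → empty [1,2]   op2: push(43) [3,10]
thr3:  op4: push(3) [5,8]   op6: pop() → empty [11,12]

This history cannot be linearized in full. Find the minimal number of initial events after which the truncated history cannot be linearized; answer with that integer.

events 1..11 are linearizable; a witness order is op1, op3, op2, op4, op5:
step 1: op1 pop() → empty — stack <>
step 2: op3 pop() → empty — stack <>
step 3: op2 push(43) — stack <43>
step 4: op4 push(3) — stack <43,3>
step 5: op5 push(72) — stack <43,3,72>
adding event 12 (op6 responds at 12) leaves no legal real-time order
for example op1, op2, op3, op4, op5, op6 fails at step 3: op3 pop() → empty is not legal there
for example op1, op2, op3, op5, op4, op6 fails at step 3: op3 pop() → empty is not legal there

12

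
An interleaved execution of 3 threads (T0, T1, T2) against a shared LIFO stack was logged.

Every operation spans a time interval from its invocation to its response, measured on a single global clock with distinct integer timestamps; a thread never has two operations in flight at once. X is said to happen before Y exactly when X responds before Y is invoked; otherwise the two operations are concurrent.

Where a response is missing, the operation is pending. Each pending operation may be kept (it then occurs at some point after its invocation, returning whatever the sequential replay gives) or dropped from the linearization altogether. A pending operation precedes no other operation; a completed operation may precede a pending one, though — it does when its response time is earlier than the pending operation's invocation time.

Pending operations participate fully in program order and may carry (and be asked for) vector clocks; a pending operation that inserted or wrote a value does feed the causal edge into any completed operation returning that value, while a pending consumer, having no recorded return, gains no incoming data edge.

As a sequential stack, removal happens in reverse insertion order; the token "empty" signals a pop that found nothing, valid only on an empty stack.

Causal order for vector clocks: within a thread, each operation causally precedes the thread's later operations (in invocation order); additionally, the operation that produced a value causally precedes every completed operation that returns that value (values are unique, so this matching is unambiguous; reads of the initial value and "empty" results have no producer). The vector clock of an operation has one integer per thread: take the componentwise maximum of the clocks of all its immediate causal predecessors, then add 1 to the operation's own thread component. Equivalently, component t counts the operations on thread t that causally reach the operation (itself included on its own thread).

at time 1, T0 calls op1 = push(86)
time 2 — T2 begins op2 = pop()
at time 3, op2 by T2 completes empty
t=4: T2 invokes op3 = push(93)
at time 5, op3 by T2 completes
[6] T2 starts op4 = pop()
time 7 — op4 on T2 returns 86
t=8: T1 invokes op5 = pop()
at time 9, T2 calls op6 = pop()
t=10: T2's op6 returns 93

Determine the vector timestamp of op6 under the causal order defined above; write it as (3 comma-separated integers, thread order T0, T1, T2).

VC(op2, invoked at 2): no causal predecessors; +1 on T2 → (0, 0, 1)
VC(op5, invoked at 8): no causal predecessors; +1 on T1 → (0, 1, 0)
VC(op1, invoked at 1): no causal predecessors; +1 on T0 → (1, 0, 0)
invoked at 4, op3 merges VC(op2)=(0, 0, 1) and bumps T2's slot → (0, 0, 2)
invoked at 6, op4 merges VC(op1)=(1, 0, 0), VC(op3)=(0, 0, 2) and bumps T2's slot → (1, 0, 3)
invoked at 9, op6 merges VC(op3)=(0, 0, 2), VC(op4)=(1, 0, 3) and bumps T2's slot → (1, 0, 4)
target: VC(op6) = (1, 0, 4)

(1, 0, 4)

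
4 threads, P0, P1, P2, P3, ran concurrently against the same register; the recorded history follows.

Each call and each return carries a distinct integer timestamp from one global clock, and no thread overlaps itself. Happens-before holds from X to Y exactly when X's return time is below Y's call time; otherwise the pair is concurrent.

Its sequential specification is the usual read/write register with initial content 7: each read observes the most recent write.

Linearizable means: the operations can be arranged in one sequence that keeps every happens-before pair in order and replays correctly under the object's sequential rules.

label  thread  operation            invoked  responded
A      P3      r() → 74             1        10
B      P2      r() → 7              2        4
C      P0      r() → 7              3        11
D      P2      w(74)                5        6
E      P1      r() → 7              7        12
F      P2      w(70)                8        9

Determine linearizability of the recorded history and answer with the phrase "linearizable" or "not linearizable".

not linearizable

the violation lands at event 12, E's response at time 12: events 1..11 linearize, events 1..12 do not
real-time-consistent orders of the 6 completed operations: 60 — all fail the register replay
sample order A, B, C, D, E, F stalls at step 1 — A r() → 74 has no legal effect
sample order A, B, C, D, F, E stalls at step 1 — A r() → 74 has no legal effect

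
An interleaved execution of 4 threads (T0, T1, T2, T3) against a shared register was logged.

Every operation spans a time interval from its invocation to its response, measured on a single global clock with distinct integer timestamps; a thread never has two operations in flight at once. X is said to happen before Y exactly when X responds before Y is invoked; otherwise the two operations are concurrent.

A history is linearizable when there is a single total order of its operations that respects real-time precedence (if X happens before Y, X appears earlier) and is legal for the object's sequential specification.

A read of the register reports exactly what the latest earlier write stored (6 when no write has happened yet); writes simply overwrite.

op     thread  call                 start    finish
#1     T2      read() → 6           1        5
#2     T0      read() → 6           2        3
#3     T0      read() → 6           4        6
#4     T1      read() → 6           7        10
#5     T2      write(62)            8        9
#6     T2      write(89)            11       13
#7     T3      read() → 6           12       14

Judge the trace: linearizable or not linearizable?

not linearizable

prefix check: 1..13 passes, 1..14 fails once #7's time-14 response joins
real-time-consistent orders of the 7 completed operations: 12 — all fail the register replay
for example #1, #2, #3, #4, #5, #6, #7 fails at step 7: #7 read() → 6 is not legal there
for example #1, #2, #3, #4, #5, #7, #6 fails at step 6: #7 read() → 6 is not legal there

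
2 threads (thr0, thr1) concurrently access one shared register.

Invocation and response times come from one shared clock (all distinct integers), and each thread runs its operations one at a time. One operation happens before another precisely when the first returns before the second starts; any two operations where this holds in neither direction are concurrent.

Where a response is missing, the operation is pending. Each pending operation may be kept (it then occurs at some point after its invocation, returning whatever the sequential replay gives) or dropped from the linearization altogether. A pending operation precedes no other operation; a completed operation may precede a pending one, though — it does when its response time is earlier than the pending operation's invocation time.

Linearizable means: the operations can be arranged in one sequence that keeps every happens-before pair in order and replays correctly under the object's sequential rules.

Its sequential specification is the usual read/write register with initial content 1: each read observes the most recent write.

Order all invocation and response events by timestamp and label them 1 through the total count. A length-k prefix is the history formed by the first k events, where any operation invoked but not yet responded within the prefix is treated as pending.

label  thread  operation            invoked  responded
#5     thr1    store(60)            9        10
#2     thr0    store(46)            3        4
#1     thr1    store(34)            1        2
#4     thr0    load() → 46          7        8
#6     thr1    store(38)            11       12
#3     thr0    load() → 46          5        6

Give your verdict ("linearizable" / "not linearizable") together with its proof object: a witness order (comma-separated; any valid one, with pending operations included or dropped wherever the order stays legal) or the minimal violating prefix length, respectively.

linearizable — witness: #1, #2, #3, #4, #5, #6

step 1: #1 store(34) — value 34
step 2: #2 store(46) — value 46
step 3: #3 load() → 46 — value 46
step 4: #4 load() → 46 — value 46
step 5: #5 store(60) — value 60
step 6: #6 store(38) — value 38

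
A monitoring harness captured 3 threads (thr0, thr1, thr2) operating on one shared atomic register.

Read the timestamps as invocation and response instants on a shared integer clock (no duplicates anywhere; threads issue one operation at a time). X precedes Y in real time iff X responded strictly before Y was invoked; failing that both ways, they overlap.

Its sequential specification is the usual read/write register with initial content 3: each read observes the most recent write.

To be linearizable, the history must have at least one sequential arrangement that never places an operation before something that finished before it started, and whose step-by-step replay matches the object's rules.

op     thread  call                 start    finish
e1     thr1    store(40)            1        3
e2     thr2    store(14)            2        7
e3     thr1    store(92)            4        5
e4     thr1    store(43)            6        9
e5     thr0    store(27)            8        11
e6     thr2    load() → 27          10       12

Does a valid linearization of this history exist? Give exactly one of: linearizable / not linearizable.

one valid linearization: e1, e2, e3, e4, e5, e6
step 1: e1 store(40) — value 40
step 2: e2 store(14) — value 14
step 3: e3 store(92) — value 92
step 4: e4 store(43) — value 43
step 5: e5 store(27) — value 27
step 6: e6 load() → 27 — value 27

linearizable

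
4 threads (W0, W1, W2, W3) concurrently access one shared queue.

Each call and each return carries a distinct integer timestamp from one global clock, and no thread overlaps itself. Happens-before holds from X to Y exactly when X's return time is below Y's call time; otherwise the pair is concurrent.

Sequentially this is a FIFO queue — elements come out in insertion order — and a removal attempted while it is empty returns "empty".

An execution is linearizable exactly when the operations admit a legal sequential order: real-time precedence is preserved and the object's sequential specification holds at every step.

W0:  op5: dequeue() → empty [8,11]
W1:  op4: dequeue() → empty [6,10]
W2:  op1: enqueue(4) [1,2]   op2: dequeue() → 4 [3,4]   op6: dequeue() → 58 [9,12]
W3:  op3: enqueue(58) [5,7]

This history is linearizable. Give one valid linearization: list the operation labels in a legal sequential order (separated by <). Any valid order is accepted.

op1 < op2 < op3 < op6 < op4 < op5

after step 1 (op1 enqueue(4)): queue <4>
after step 2 (op2 dequeue() → 4): queue <>
after step 3 (op3 enqueue(58)): queue <58>
after step 4 (op6 dequeue() → 58): queue <>
after step 5 (op4 dequeue() → empty): queue <>
after step 6 (op5 dequeue() → empty): queue <>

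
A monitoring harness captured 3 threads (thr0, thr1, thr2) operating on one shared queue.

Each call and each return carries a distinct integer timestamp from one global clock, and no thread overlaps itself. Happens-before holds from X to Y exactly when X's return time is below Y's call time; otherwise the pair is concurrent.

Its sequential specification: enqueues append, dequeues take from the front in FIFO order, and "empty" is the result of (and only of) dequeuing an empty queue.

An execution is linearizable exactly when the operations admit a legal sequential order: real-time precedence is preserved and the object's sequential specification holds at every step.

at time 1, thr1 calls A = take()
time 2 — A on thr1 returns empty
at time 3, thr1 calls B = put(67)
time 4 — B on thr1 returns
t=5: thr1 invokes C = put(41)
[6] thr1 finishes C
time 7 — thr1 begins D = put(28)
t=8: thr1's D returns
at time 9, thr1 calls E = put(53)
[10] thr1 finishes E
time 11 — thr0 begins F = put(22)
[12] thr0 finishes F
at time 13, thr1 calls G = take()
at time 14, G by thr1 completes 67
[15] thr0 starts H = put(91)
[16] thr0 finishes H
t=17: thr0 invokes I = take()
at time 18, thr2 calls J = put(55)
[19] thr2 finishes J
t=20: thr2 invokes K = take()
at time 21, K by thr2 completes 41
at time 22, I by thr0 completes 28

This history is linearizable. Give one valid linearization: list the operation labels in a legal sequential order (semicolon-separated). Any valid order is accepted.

A; B; C; D; E; F; G; H; J; K; I

step 1: A take() → empty — queue <>
step 2: B put(67) — queue <67>
step 3: C put(41) — queue <67,41>
step 4: D put(28) — queue <67,41,28>
step 5: E put(53) — queue <67,41,28,53>
step 6: F put(22) — queue <67,41,28,53,22>
step 7: G take() → 67 — queue <41,28,53,22>
step 8: H put(91) — queue <41,28,53,22,91>
step 9: J put(55) — queue <41,28,53,22,91,55>
step 10: K take() → 41 — queue <28,53,22,91,55>
step 11: I take() → 28 — queue <53,22,91,55>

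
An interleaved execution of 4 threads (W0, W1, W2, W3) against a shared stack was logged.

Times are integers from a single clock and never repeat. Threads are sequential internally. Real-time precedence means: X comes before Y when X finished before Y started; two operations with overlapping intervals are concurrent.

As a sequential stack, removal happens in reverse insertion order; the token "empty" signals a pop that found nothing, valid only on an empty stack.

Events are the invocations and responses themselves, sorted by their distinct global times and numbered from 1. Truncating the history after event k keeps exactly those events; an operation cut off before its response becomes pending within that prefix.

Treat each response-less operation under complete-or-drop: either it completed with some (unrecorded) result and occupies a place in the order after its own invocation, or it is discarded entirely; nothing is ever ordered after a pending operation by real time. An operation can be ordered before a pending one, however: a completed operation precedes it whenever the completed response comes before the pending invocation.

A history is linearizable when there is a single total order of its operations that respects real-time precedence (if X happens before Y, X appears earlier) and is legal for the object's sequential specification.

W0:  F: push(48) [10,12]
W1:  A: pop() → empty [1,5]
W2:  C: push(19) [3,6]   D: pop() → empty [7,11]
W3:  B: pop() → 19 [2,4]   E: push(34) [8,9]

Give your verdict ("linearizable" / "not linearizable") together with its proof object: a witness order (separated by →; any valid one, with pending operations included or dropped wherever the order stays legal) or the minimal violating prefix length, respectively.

linearizable — witness: A → C → B → D → E → F

after step 1 (A pop() → empty): stack <>
after step 2 (C push(19)): stack <19>
after step 3 (B pop() → 19): stack <>
after step 4 (D pop() → empty): stack <>
after step 5 (E push(34)): stack <34>
after step 6 (F push(48)): stack <34,48>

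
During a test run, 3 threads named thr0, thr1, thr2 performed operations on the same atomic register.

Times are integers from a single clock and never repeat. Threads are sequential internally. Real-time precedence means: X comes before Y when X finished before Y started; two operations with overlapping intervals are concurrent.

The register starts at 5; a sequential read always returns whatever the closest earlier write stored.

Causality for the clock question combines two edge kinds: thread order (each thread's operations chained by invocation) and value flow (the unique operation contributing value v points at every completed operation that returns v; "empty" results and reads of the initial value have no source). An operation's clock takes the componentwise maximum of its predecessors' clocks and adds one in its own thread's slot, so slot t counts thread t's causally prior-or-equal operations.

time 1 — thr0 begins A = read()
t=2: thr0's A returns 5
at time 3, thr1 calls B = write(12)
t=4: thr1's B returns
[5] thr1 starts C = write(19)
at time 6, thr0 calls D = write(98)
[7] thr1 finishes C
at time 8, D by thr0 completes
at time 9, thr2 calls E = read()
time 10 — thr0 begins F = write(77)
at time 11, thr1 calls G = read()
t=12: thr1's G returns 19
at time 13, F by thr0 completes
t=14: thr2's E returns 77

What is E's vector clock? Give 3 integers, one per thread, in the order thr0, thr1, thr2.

(3, 0, 1)

B, invoked 3, has no incoming edges; only thr1's bump applies → (0, 1, 0)
A, invoked 1, has no incoming edges; only thr0's bump applies → (1, 0, 0)
merge at C (invoked 5): VC(B)=(0, 1, 0), own-thread bump on thr1 → (0, 2, 0)
merge at D (invoked 6): VC(A)=(1, 0, 0), own-thread bump on thr0 → (2, 0, 0)
merge at G (invoked 11): VC(C)=(0, 2, 0), own-thread bump on thr1 → (0, 3, 0)
merge at F (invoked 10): VC(D)=(2, 0, 0), own-thread bump on thr0 → (3, 0, 0)
merge at E (invoked 9): VC(F)=(3, 0, 0), own-thread bump on thr2 → (3, 0, 1)
target: VC(E) = (3, 0, 1)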